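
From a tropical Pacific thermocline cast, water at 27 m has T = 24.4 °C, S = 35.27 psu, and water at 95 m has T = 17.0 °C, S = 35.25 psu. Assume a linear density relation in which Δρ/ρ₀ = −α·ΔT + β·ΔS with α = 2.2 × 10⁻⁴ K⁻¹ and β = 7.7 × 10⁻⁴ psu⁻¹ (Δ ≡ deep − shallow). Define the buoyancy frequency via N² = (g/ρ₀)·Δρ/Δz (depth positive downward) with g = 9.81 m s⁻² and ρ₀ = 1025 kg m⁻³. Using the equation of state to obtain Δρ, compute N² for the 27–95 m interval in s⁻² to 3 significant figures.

ΔT = -7.4 K, ΔS = -0.02 psu (deep − shallow).
Δρ/ρ₀ = −αΔT + βΔS = 1.628 × 10⁻³ − 1.54 × 10⁻⁵ = 1.6126 × 10⁻³, so Δρ ≈ 1.653 kg m⁻³.
N² = (g/ρ₀)·Δρ/Δz = g·(Δρ/ρ₀)/Δz = 9.81 × 1.6126 × 10⁻³ / 68 = 2.3264 × 10⁻⁴ s⁻² ≈ 2.33 × 10⁻⁴ s⁻².

2.33 × 10⁻⁴ s⁻²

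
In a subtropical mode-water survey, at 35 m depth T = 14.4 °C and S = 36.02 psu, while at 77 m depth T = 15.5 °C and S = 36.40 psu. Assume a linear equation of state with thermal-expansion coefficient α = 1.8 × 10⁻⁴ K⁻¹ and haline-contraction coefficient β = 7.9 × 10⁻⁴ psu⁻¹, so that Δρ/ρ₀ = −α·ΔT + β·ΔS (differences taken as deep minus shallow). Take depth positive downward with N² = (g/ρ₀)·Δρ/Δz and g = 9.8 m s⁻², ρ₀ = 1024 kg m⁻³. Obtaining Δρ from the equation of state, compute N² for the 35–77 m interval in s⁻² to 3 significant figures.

ΔT = +1.1 K, ΔS = +0.38 psu (deep − shallow).
Δρ/ρ₀ = −αΔT + βΔS = -1.98 × 10⁻⁴ + 3.002 × 10⁻⁴ = 1.022 × 10⁻⁴, so Δρ ≈ 0.1047 kg m⁻³.
N² = (g/ρ₀)·Δρ/Δz = g·(Δρ/ρ₀)/Δz = 9.8 × 1.022 × 10⁻⁴ / 42 = 2.3847 × 10⁻⁵ s⁻² ≈ 2.38 × 10⁻⁵ s⁻².

2.38 × 10⁻⁵ s⁻²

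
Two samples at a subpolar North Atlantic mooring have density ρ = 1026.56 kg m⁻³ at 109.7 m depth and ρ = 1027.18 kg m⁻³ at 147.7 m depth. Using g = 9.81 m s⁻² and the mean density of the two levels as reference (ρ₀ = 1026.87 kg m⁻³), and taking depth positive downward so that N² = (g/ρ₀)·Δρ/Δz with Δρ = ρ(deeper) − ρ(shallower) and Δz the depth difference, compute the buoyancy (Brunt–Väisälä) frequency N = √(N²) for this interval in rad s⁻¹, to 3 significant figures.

Δρ = 1027.18 − 1026.56 = 0.62 kg m⁻³ over Δz = 147.7 − 109.7 = 38 m.
N² = (9.81/1026.87) × (0.62/38) = 1.5587 × 10⁻⁴ s⁻².
N = √(1.5587 × 10⁻⁴) = 0.012485 rad s⁻¹ ≈ 0.0125 rad s⁻¹.

0.0125 rad s⁻¹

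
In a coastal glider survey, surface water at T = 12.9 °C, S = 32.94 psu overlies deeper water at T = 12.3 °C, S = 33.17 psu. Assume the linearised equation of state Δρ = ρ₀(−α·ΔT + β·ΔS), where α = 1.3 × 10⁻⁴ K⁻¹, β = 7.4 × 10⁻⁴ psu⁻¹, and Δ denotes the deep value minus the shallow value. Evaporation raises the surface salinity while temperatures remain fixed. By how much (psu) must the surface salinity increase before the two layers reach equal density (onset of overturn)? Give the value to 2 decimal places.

0.34 psu

Neutral buoyancy requires −α(T_deep − T_surf) + β(S_deep − S_surf′) = 0.
S_surf′ = S_deep − (α/β)·ΔT = 33.17 − (1.3 × 10⁻⁴/7.4 × 10⁻⁴)·(-0.6) = 33.2754 psu.
Increase required: 33.2754 − 32.94 = 0.3354 psu.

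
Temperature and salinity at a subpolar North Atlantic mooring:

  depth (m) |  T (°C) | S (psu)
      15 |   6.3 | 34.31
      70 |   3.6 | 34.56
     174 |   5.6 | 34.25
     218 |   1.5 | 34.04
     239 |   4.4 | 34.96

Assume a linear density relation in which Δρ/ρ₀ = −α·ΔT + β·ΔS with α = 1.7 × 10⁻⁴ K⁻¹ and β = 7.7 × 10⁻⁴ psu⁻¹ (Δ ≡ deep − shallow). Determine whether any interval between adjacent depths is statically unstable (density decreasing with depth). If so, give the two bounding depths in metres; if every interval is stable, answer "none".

70–174 m

Evaluate Δρ/ρ₀ = −αΔT + βΔS across each adjacent pair:
  15–70 m: −αΔT+βΔS = −(1.7 × 10⁻⁴)(-2.7)+(7.7 × 10⁻⁴)(+0.25) = 6.5 × 10⁻⁴ → stable
  70–174 m: −αΔT+βΔS = −(1.7 × 10⁻⁴)(+2.0)+(7.7 × 10⁻⁴)(-0.31) = -5.8 × 10⁻⁴ → UNSTABLE
  174–218 m: −αΔT+βΔS = −(1.7 × 10⁻⁴)(-4.1)+(7.7 × 10⁻⁴)(-0.21) = 5.4 × 10⁻⁴ → stable
  218–239 m: −αΔT+βΔS = −(1.7 × 10⁻⁴)(+2.9)+(7.7 × 10⁻⁴)(+0.92) = 2.2 × 10⁻⁴ → stable
The 70–174 m interval has Δρ < 0: lighter water underlies denser water.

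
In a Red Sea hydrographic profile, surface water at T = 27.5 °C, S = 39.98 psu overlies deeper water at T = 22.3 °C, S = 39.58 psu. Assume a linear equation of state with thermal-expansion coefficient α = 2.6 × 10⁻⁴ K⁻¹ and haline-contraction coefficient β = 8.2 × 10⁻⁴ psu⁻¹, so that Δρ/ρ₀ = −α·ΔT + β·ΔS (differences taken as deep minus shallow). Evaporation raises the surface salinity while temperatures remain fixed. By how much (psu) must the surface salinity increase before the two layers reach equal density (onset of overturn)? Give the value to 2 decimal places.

Neutral buoyancy requires −α(T_deep − T_surf) + β(S_deep − S_surf′) = 0.
S_surf′ = S_deep − (α/β)·ΔT = 39.58 − (2.6 × 10⁻⁴/8.2 × 10⁻⁴)·(-5.2) = 41.2288 psu.
Increase required: 41.2288 − 39.98 = 1.2488 psu.

1.25 psu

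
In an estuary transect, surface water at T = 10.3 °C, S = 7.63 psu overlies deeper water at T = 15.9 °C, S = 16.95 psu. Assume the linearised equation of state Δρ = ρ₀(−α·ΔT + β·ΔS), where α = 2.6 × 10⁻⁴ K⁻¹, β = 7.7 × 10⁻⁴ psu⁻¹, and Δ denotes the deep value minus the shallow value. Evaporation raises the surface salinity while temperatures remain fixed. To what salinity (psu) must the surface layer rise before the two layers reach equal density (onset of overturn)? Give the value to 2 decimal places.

Neutral buoyancy requires −α(T_deep − T_surf) + β(S_deep − S_surf′) = 0.
S_surf′ = S_deep − (α/β)·ΔT = 16.95 − (2.6 × 10⁻⁴/7.7 × 10⁻⁴)·(+5.6) = 15.0591 psu.
Increase required: 15.0591 − 7.63 = 7.4291 psu.

15.06 psu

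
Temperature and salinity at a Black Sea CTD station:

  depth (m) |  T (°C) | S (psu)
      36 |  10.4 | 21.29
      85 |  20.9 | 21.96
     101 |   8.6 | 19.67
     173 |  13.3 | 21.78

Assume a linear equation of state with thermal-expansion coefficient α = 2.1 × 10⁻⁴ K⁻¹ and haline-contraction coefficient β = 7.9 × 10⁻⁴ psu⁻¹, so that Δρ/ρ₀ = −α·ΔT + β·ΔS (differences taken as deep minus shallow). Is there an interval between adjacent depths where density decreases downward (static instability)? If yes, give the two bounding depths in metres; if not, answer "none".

36–85 m

Evaluate Δρ/ρ₀ = −αΔT + βΔS across each adjacent pair:
  36–85 m: −αΔT+βΔS = −(2.1 × 10⁻⁴)(+10.5)+(7.9 × 10⁻⁴)(+0.67) = -1.7 × 10⁻³ → UNSTABLE
  85–101 m: −αΔT+βΔS = −(2.1 × 10⁻⁴)(-12.3)+(7.9 × 10⁻⁴)(-2.29) = 7.7 × 10⁻⁴ → stable
  101–173 m: −αΔT+βΔS = −(2.1 × 10⁻⁴)(+4.7)+(7.9 × 10⁻⁴)(+2.11) = 6.8 × 10⁻⁴ → stable
The 36–85 m interval has Δρ < 0: lighter water underlies denser water.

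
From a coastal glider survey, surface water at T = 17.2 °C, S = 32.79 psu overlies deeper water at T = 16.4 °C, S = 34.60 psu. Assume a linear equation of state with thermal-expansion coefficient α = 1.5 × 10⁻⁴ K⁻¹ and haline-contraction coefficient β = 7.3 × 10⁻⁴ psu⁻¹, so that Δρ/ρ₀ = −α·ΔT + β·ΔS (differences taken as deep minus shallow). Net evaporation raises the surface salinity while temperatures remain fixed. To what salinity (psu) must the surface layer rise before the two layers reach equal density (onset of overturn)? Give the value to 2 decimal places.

Neutral buoyancy requires −α(T_deep − T_surf) + β(S_deep − S_surf′) = 0.
S_surf′ = S_deep − (α/β)·ΔT = 34.60 − (1.5 × 10⁻⁴/7.3 × 10⁻⁴)·(-0.8) = 34.7644 psu.
Increase required: 34.7644 − 32.79 = 1.9744 psu.

34.76 psu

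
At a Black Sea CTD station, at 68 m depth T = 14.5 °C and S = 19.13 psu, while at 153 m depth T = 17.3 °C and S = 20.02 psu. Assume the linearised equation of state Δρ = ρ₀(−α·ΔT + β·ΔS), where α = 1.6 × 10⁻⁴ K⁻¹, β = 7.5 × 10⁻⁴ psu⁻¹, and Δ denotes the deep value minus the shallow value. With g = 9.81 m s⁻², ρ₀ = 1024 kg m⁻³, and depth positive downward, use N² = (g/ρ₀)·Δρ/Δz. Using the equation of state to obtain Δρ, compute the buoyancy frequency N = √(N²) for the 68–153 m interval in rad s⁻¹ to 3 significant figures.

5.03 × 10⁻³ rad s⁻¹

ΔT = +2.8 K, ΔS = +0.89 psu (deep − shallow).
Δρ/ρ₀ = −αΔT + βΔS = -4.48 × 10⁻⁴ + 6.675 × 10⁻⁴ = 2.195 × 10⁻⁴, so Δρ ≈ 0.2248 kg m⁻³.
N² = (g/ρ₀)·Δρ/Δz = g·(Δρ/ρ₀)/Δz = 9.81 × 2.195 × 10⁻⁴ / 85 = 2.5333 × 10⁻⁵ s⁻².
N = √(2.5333 × 10⁻⁵) = 5.0332 × 10⁻³ rad s⁻¹ ≈ 5.03 × 10⁻³ rad s⁻¹.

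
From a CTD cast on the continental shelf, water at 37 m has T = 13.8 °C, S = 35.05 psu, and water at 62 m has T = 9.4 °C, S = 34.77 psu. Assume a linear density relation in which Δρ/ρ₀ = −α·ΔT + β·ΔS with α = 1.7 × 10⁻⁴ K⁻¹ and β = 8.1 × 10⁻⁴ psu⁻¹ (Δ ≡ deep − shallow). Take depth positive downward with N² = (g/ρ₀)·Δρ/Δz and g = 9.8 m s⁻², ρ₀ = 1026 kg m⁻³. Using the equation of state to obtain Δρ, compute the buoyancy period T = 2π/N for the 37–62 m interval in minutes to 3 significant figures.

ΔT = -4.4 K, ΔS = -0.28 psu (deep − shallow).
Δρ/ρ₀ = −αΔT + βΔS = 7.48 × 10⁻⁴ − 2.268 × 10⁻⁴ = 5.212 × 10⁻⁴, so Δρ ≈ 0.5348 kg m⁻³.
N² = (g/ρ₀)·Δρ/Δz = g·(Δρ/ρ₀)/Δz = 9.8 × 5.212 × 10⁻⁴ / 25 = 2.0431 × 10⁻⁴ s⁻².
N = √(2.0431 × 10⁻⁴) = 0.014294 rad s⁻¹ → T = 2π/N = 439.57 s = 7.3262 min ≈ 7.33 min.

7.33 min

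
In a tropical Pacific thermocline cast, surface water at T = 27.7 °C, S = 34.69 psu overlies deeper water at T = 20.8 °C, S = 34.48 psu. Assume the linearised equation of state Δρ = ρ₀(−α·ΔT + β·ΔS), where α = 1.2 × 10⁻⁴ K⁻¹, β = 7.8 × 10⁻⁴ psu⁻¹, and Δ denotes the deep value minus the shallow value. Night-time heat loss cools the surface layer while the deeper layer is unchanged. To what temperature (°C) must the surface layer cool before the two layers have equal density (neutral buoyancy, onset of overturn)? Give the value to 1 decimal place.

22.2 °C

Neutral buoyancy requires Δρ = 0, i.e. −α(T_deep − T_surf′) + β(S_deep − S_surf) = 0.
T_surf′ = T_deep − (β/α)·ΔS = 20.8 − (7.8 × 10⁻⁴/1.2 × 10⁻⁴)·(-0.21) = 22.165 °C.
Cooling required: 27.7 − (22.165) = 5.535 °C.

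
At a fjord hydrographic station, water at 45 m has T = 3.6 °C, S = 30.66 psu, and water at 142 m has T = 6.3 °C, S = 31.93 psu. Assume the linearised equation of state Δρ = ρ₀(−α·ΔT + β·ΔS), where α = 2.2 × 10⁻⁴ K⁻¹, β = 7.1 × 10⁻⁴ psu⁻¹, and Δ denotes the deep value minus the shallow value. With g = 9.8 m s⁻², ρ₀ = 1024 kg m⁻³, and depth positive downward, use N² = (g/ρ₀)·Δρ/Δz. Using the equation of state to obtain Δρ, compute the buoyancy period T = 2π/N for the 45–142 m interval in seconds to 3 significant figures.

ΔT = +2.7 K, ΔS = +1.27 psu (deep − shallow).
Δρ/ρ₀ = −αΔT + βΔS = -5.94 × 10⁻⁴ + 9.017 × 10⁻⁴ = 3.077 × 10⁻⁴, so Δρ ≈ 0.3151 kg m⁻³.
N² = (g/ρ₀)·Δρ/Δz = g·(Δρ/ρ₀)/Δz = 9.8 × 3.077 × 10⁻⁴ / 97 = 3.1087 × 10⁻⁵ s⁻².
N = √(3.1087 × 10⁻⁵) = 5.5756 × 10⁻³ rad s⁻¹ → T = 2π/N = 1.1269 × 10³ s ≈ 1.13 × 10³ s.

1.13 × 10³ s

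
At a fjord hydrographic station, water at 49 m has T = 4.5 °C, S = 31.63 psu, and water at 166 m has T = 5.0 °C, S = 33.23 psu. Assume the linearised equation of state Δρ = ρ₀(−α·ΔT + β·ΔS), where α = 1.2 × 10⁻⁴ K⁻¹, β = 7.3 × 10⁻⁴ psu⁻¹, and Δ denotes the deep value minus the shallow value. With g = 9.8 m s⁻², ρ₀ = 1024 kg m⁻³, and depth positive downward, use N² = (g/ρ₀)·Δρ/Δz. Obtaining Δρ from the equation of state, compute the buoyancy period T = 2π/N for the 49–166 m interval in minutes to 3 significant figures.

ΔT = +0.5 K, ΔS = +1.60 psu (deep − shallow).
Δρ/ρ₀ = −αΔT + βΔS = -6.00 × 10⁻⁵ + 1.168 × 10⁻³ = 1.108 × 10⁻³, so Δρ ≈ 1.135 kg m⁻³.
N² = (g/ρ₀)·Δρ/Δz = g·(Δρ/ρ₀)/Δz = 9.8 × 1.108 × 10⁻³ / 117 = 9.2807 × 10⁻⁵ s⁻².
N = √(9.2807 × 10⁻⁵) = 9.6336 × 10⁻³ rad s⁻¹ → T = 2π/N = 652.22 s = 10.870 min ≈ 10.9 min.

10.9 min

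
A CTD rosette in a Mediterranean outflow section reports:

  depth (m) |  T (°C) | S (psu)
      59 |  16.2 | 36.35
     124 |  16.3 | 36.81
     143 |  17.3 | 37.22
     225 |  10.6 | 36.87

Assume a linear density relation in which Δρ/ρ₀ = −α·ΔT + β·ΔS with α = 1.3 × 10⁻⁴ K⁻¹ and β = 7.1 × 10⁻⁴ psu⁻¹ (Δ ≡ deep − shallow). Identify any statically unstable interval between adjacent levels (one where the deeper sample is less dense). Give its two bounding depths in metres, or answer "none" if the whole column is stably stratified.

none

Evaluate Δρ/ρ₀ = −αΔT + βΔS across each adjacent pair:
  59–124 m: −αΔT+βΔS = −(1.3 × 10⁻⁴)(+0.1)+(7.1 × 10⁻⁴)(+0.46) = 3.1 × 10⁻⁴ → stable
  124–143 m: −αΔT+βΔS = −(1.3 × 10⁻⁴)(+1.0)+(7.1 × 10⁻⁴)(+0.41) = 1.6 × 10⁻⁴ → stable
  143–225 m: −αΔT+βΔS = −(1.3 × 10⁻⁴)(-6.7)+(7.1 × 10⁻⁴)(-0.35) = 6.2 × 10⁻⁴ → stable
Every interval has Δρ > 0: the column is stably stratified throughout.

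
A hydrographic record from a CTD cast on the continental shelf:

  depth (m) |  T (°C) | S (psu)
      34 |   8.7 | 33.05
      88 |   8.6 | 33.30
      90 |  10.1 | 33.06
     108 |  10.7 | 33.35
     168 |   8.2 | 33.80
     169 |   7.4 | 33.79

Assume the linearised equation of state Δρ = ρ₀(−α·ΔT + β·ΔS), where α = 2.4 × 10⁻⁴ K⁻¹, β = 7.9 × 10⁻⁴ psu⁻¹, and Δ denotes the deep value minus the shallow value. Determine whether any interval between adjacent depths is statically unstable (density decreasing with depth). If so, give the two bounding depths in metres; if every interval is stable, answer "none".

88–90 m

Evaluate Δρ/ρ₀ = −αΔT + βΔS across each adjacent pair:
  34–88 m: −αΔT+βΔS = −(2.4 × 10⁻⁴)(-0.1)+(7.9 × 10⁻⁴)(+0.25) = 2.2 × 10⁻⁴ → stable
  88–90 m: −αΔT+βΔS = −(2.4 × 10⁻⁴)(+1.5)+(7.9 × 10⁻⁴)(-0.24) = -5.5 × 10⁻⁴ → UNSTABLE
  90–108 m: −αΔT+βΔS = −(2.4 × 10⁻⁴)(+0.6)+(7.9 × 10⁻⁴)(+0.29) = 8.5 × 10⁻⁵ → stable
  108–168 m: −αΔT+βΔS = −(2.4 × 10⁻⁴)(-2.5)+(7.9 × 10⁻⁴)(+0.45) = 9.6 × 10⁻⁴ → stable
  168–169 m: −αΔT+βΔS = −(2.4 × 10⁻⁴)(-0.8)+(7.9 × 10⁻⁴)(-0.01) = 1.8 × 10⁻⁴ → stable
The 88–90 m interval has Δρ < 0: lighter water underlies denser water.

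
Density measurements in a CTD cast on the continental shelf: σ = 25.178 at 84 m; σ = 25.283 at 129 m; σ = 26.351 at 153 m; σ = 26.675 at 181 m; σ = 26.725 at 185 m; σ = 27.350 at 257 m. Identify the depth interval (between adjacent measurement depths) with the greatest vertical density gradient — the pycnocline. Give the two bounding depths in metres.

129–153 m

Compute the density gradient over each adjacent pair:
  84–129 m: Δρ/Δz = 0.105/45 = 2.3 × 10⁻³ kg m⁻⁴
  129–153 m: Δρ/Δz = 1.068/24 = 0.045 kg m⁻⁴
  153–181 m: Δρ/Δz = 0.324/28 = 0.012 kg m⁻⁴
  181–185 m: Δρ/Δz = 0.050/4 = 0.013 kg m⁻⁴
  185–257 m: Δρ/Δz = 0.625/72 = 8.7 × 10⁻³ kg m⁻⁴
The largest gradient is in the 129–153 m interval — the pycnocline.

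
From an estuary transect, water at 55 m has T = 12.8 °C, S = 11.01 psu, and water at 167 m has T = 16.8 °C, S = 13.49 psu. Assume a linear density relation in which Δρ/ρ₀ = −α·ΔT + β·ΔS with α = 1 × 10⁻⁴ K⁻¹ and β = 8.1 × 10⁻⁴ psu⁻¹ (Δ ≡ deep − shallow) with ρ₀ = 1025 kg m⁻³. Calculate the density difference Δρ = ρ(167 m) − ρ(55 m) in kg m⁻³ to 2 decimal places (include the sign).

+1.65 kg m⁻³

ΔT = +4.0 K, ΔS = +2.48 psu (deep − shallow).
Δρ/ρ₀ = −(1 × 10⁻⁴)(+4.0) + (8.1 × 10⁻⁴)(+2.48) = 1.6088 × 10⁻³.
Δρ = 1025 × (1.6088 × 10⁻³) = +1.65 kg m⁻³.
Positive Δρ: denser below, stable.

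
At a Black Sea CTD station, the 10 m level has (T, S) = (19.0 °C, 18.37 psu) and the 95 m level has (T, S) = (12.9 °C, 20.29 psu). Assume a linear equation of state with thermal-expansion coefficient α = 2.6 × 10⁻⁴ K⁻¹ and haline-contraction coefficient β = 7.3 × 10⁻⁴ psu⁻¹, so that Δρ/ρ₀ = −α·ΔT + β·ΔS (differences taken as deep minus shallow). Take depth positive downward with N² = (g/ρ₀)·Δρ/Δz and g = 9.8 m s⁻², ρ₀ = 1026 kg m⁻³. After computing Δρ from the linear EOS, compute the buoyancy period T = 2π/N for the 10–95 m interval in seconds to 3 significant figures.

339 s

ΔT = -6.1 K, ΔS = +1.92 psu (deep − shallow).
Δρ/ρ₀ = −αΔT + βΔS = 1.586 × 10⁻³ + 1.4016 × 10⁻³ = 2.9876 × 10⁻³, so Δρ ≈ 3.065 kg m⁻³.
N² = (g/ρ₀)·Δρ/Δz = g·(Δρ/ρ₀)/Δz = 9.8 × 2.9876 × 10⁻³ / 85 = 3.4445 × 10⁻⁴ s⁻².
N = √(3.4445 × 10⁻⁴) = 0.018559 rad s⁻¹ → T = 2π/N = 338.55 s ≈ 339 s.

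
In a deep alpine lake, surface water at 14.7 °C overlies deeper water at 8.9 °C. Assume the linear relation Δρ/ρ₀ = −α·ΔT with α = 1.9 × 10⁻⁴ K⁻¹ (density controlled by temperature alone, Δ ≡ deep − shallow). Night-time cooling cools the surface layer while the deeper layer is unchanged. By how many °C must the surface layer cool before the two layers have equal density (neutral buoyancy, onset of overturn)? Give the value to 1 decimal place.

5.8 °C

With temperature the only control, equal density requires T_surf′ = T_deep.
T_surf′ = 8.9 °C.
Cooling required: 14.7 − 8.9 = 5.8 °C.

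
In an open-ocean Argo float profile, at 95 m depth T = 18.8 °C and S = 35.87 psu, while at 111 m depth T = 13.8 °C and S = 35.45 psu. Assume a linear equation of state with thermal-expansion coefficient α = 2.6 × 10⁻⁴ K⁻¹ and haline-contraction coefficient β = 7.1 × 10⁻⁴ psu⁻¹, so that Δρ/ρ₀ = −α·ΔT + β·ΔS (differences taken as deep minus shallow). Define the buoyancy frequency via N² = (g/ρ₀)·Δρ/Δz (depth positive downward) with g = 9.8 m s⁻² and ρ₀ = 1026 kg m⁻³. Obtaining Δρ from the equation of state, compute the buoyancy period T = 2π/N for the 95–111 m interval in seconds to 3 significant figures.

ΔT = -5.0 K, ΔS = -0.42 psu (deep − shallow).
Δρ/ρ₀ = −αΔT + βΔS = 1.30 × 10⁻³ − 2.982 × 10⁻⁴ = 1.0018 × 10⁻³, so Δρ ≈ 1.028 kg m⁻³.
N² = (g/ρ₀)·Δρ/Δz = g·(Δρ/ρ₀)/Δz = 9.8 × 1.0018 × 10⁻³ / 16 = 6.1360 × 10⁻⁴ s⁻².
N = √(6.1360 × 10⁻⁴) = 0.024771 rad s⁻¹ → T = 2π/N = 253.65 s ≈ 254 s.

254 s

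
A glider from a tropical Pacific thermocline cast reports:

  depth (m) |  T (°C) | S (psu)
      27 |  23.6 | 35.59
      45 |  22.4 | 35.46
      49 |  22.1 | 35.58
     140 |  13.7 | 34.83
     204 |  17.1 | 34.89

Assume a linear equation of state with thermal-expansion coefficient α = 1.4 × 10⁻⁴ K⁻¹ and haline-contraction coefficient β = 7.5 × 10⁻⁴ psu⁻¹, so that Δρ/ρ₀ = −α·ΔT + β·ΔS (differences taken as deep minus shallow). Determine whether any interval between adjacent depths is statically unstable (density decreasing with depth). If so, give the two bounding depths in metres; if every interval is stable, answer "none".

140–204 m

Evaluate Δρ/ρ₀ = −αΔT + βΔS across each adjacent pair:
  27–45 m: −αΔT+βΔS = −(1.4 × 10⁻⁴)(-1.2)+(7.5 × 10⁻⁴)(-0.13) = 7.0 × 10⁻⁵ → stable
  45–49 m: −αΔT+βΔS = −(1.4 × 10⁻⁴)(-0.3)+(7.5 × 10⁻⁴)(+0.12) = 1.3 × 10⁻⁴ → stable
  49–140 m: −αΔT+βΔS = −(1.4 × 10⁻⁴)(-8.4)+(7.5 × 10⁻⁴)(-0.75) = 6.1 × 10⁻⁴ → stable
  140–204 m: −αΔT+βΔS = −(1.4 × 10⁻⁴)(+3.4)+(7.5 × 10⁻⁴)(+0.06) = -4.3 × 10⁻⁴ → UNSTABLE
The 140–204 m interval has Δρ < 0: lighter water underlies denser water.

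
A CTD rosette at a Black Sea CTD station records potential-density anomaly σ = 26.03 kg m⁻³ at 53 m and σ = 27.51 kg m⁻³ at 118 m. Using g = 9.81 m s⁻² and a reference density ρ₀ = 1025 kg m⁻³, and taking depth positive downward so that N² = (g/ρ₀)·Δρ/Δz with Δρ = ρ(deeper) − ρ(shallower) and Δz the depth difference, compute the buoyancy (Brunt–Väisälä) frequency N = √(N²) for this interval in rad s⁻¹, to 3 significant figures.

0.0148 rad s⁻¹

Δρ = 1027.51 − 1026.03 = 1.48 kg m⁻³ over Δz = 118 − 53 = 65 m.
N² = (9.81/1025) × (1.48/65) = 2.1792 × 10⁻⁴ s⁻².
N = √(2.1792 × 10⁻⁴) = 0.014762 rad s⁻¹ ≈ 0.0148 rad s⁻¹.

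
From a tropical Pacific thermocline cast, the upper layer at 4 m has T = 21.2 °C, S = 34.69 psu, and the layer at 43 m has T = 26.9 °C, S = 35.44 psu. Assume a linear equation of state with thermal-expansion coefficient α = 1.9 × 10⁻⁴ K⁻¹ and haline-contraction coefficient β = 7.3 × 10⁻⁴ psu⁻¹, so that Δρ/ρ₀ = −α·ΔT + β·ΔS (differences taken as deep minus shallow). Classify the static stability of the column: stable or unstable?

ΔT = 26.9 − 21.2 = +5.7 K and ΔS = 35.44 − 34.69 = +0.75 psu (deep − shallow).
−αΔT = -1.083 × 10⁻³; βΔS = 5.475 × 10⁻⁴; sum Δρ/ρ₀ = -5.355 × 10⁻⁴.
Δρ/ρ₀ < 0, so Δρ < 0: deeper water is lighter → statically unstable; the column would overturn.

unstable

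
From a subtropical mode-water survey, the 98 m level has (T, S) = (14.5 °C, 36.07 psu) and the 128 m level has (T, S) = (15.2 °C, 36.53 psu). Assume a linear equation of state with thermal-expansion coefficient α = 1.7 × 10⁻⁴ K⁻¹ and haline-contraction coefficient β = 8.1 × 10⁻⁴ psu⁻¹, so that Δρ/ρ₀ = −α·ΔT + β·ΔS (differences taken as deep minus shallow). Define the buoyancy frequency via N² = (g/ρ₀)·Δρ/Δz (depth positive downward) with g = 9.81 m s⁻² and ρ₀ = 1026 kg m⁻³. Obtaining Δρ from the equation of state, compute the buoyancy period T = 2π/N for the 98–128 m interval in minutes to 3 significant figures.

11.5 min

ΔT = +0.7 K, ΔS = +0.46 psu (deep − shallow).
Δρ/ρ₀ = −αΔT + βΔS = -1.19 × 10⁻⁴ + 3.726 × 10⁻⁴ = 2.536 × 10⁻⁴, so Δρ ≈ 0.2602 kg m⁻³.
N² = (g/ρ₀)·Δρ/Δz = g·(Δρ/ρ₀)/Δz = 9.81 × 2.536 × 10⁻⁴ / 30 = 8.2927 × 10⁻⁵ s⁻².
N = √(8.2927 × 10⁻⁵) = 9.1064 × 10⁻³ rad s⁻¹ → T = 2π/N = 689.97 s = 11.500 min ≈ 11.5 min.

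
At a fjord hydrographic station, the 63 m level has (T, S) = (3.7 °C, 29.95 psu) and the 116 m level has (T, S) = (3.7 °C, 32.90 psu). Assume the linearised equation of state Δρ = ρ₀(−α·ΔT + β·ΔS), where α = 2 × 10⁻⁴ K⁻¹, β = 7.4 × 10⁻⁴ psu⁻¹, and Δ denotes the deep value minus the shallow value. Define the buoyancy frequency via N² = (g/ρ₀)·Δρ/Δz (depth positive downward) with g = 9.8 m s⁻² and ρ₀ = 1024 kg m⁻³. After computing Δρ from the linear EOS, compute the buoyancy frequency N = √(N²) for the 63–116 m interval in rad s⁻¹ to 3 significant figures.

0.0201 rad s⁻¹

ΔT = +0.0 K, ΔS = +2.95 psu (deep − shallow).
Δρ/ρ₀ = −αΔT + βΔS = 0 + 2.183 × 10⁻³ = 2.183 × 10⁻³, so Δρ ≈ 2.235 kg m⁻³.
N² = (g/ρ₀)·Δρ/Δz = g·(Δρ/ρ₀)/Δz = 9.8 × 2.183 × 10⁻³ / 53 = 4.0365 × 10⁻⁴ s⁻².
N = √(4.0365 × 10⁻⁴) = 0.020091 rad s⁻¹ ≈ 0.0201 rad s⁻¹.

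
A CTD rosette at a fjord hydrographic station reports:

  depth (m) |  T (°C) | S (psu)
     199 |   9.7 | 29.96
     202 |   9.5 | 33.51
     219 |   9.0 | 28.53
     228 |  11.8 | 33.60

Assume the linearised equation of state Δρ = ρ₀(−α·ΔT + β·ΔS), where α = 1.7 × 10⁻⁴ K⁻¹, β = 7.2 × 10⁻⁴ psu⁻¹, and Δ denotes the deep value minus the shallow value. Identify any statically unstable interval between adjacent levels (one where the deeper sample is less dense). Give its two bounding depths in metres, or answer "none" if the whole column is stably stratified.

202–219 m

Evaluate Δρ/ρ₀ = −αΔT + βΔS across each adjacent pair:
  199–202 m: −αΔT+βΔS = −(1.7 × 10⁻⁴)(-0.2)+(7.2 × 10⁻⁴)(+3.55) = 2.6 × 10⁻³ → stable
  202–219 m: −αΔT+βΔS = −(1.7 × 10⁻⁴)(-0.5)+(7.2 × 10⁻⁴)(-4.98) = -3.5 × 10⁻³ → UNSTABLE
  219–228 m: −αΔT+βΔS = −(1.7 × 10⁻⁴)(+2.8)+(7.2 × 10⁻⁴)(+5.07) = 3.2 × 10⁻³ → stable
The 202–219 m interval has Δρ < 0: lighter water underlies denser water.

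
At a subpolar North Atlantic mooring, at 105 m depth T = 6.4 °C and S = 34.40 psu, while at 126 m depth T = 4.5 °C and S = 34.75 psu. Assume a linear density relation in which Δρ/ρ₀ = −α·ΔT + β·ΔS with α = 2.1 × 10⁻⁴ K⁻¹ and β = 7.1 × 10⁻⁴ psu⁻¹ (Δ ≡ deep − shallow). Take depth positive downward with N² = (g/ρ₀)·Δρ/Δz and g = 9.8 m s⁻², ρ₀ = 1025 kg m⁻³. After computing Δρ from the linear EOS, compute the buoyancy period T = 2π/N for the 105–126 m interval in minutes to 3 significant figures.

ΔT = -1.9 K, ΔS = +0.35 psu (deep − shallow).
Δρ/ρ₀ = −αΔT + βΔS = 3.99 × 10⁻⁴ + 2.485 × 10⁻⁴ = 6.475 × 10⁻⁴, so Δρ ≈ 0.6637 kg m⁻³.
N² = (g/ρ₀)·Δρ/Δz = g·(Δρ/ρ₀)/Δz = 9.8 × 6.475 × 10⁻⁴ / 21 = 3.0217 × 10⁻⁴ s⁻².
N = √(3.0217 × 10⁻⁴) = 0.017383 rad s⁻¹ → T = 2π/N = 361.46 s = 6.0243 min ≈ 6.02 min.

6.02 min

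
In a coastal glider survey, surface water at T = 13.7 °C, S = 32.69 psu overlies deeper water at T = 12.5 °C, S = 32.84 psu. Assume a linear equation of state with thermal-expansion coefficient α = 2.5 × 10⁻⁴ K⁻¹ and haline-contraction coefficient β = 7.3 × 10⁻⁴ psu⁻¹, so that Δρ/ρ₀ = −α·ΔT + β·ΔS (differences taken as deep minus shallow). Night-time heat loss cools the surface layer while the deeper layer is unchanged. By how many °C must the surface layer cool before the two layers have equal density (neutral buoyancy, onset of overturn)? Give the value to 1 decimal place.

1.6 °C

Neutral buoyancy requires Δρ = 0, i.e. −α(T_deep − T_surf′) + β(S_deep − S_surf) = 0.
T_surf′ = T_deep − (β/α)·ΔS = 12.5 − (7.3 × 10⁻⁴/2.5 × 10⁻⁴)·(+0.15) = 12.062 °C.
Cooling required: 13.7 − (12.062) = 1.638 °C.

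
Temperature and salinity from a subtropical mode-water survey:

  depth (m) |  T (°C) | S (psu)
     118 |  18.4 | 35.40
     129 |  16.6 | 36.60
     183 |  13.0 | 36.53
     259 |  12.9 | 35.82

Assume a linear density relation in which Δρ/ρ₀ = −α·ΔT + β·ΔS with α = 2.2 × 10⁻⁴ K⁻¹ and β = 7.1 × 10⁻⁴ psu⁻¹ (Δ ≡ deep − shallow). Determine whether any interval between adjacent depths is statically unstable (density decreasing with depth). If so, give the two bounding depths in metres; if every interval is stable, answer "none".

183–259 m

Evaluate Δρ/ρ₀ = −αΔT + βΔS across each adjacent pair:
  118–129 m: −αΔT+βΔS = −(2.2 × 10⁻⁴)(-1.8)+(7.1 × 10⁻⁴)(+1.20) = 1.2 × 10⁻³ → stable
  129–183 m: −αΔT+βΔS = −(2.2 × 10⁻⁴)(-3.6)+(7.1 × 10⁻⁴)(-0.07) = 7.4 × 10⁻⁴ → stable
  183–259 m: −αΔT+βΔS = −(2.2 × 10⁻⁴)(-0.1)+(7.1 × 10⁻⁴)(-0.71) = -4.8 × 10⁻⁴ → UNSTABLE
The 183–259 m interval has Δρ < 0: lighter water underlies denser water.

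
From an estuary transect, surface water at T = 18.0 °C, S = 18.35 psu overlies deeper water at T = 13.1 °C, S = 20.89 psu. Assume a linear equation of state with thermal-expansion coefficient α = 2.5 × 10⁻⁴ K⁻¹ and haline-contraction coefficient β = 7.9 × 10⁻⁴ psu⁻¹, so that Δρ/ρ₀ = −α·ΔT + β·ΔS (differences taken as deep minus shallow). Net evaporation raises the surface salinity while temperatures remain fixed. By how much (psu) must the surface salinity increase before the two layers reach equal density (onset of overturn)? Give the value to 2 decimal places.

Neutral buoyancy requires −α(T_deep − T_surf) + β(S_deep − S_surf′) = 0.
S_surf′ = S_deep − (α/β)·ΔT = 20.89 − (2.5 × 10⁻⁴/7.9 × 10⁻⁴)·(-4.9) = 22.4406 psu.
Increase required: 22.4406 − 18.35 = 4.0906 psu.

4.09 psu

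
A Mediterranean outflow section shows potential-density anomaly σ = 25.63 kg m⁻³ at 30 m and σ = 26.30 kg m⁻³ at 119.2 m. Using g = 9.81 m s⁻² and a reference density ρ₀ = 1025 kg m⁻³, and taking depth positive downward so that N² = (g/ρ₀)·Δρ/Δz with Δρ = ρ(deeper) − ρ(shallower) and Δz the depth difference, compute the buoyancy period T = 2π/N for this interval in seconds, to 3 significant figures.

741 s

Δρ = 1026.30 − 1025.63 = 0.67 kg m⁻³ over Δz = 119.2 − 30 = 89.2 m.
N² = (9.81/1025) × (0.67/89.2) = 7.1888 × 10⁻⁵ s⁻².
N = √(7.1888 × 10⁻⁵) = 8.4787 × 10⁻³ rad s⁻¹, so T = 2π/N = 741.06 s ≈ 741 s.
Since Δρ > 0 the layer is stably stratified.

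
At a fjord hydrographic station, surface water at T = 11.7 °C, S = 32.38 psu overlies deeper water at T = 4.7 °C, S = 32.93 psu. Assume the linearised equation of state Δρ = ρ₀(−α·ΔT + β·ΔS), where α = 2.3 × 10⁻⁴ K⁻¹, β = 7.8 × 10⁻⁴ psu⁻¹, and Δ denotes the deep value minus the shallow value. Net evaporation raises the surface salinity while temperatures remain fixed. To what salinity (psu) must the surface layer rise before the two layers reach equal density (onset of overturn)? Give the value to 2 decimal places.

34.99 psu

Neutral buoyancy requires −α(T_deep − T_surf) + β(S_deep − S_surf′) = 0.
S_surf′ = S_deep − (α/β)·ΔT = 32.93 − (2.3 × 10⁻⁴/7.8 × 10⁻⁴)·(-7.0) = 34.9941 psu.
Increase required: 34.9941 − 32.38 = 2.6141 psu.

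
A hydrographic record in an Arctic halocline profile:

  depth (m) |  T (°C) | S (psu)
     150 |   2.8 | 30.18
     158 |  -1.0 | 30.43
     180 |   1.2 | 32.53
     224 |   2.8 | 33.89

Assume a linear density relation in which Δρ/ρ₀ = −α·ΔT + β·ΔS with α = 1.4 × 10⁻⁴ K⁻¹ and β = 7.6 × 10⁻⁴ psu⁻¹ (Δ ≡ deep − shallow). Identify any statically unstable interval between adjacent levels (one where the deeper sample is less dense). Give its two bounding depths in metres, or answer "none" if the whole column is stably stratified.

Evaluate Δρ/ρ₀ = −αΔT + βΔS across each adjacent pair:
  150–158 m: −αΔT+βΔS = −(1.4 × 10⁻⁴)(-3.8)+(7.6 × 10⁻⁴)(+0.25) = 7.2 × 10⁻⁴ → stable
  158–180 m: −αΔT+βΔS = −(1.4 × 10⁻⁴)(+2.2)+(7.6 × 10⁻⁴)(+2.10) = 1.3 × 10⁻³ → stable
  180–224 m: −αΔT+βΔS = −(1.4 × 10⁻⁴)(+1.6)+(7.6 × 10⁻⁴)(+1.36) = 8.1 × 10⁻⁴ → stable
Every interval has Δρ > 0: the column is stably stratified throughout.

none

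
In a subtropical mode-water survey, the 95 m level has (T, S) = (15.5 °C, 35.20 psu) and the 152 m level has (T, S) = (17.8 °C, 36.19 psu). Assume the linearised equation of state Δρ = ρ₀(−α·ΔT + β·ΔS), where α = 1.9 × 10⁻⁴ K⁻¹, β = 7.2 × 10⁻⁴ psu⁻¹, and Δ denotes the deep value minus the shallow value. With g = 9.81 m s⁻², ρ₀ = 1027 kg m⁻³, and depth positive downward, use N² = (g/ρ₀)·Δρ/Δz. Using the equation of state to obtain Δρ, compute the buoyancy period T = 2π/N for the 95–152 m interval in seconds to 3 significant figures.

ΔT = +2.3 K, ΔS = +0.99 psu (deep − shallow).
Δρ/ρ₀ = −αΔT + βΔS = -4.37 × 10⁻⁴ + 7.128 × 10⁻⁴ = 2.758 × 10⁻⁴, so Δρ ≈ 0.2832 kg m⁻³.
N² = (g/ρ₀)·Δρ/Δz = g·(Δρ/ρ₀)/Δz = 9.81 × 2.758 × 10⁻⁴ / 57 = 4.7467 × 10⁻⁵ s⁻².
N = √(4.7467 × 10⁻⁵) = 6.8896 × 10⁻³ rad s⁻¹ → T = 2π/N = 911.98 s ≈ 912 s.

912 s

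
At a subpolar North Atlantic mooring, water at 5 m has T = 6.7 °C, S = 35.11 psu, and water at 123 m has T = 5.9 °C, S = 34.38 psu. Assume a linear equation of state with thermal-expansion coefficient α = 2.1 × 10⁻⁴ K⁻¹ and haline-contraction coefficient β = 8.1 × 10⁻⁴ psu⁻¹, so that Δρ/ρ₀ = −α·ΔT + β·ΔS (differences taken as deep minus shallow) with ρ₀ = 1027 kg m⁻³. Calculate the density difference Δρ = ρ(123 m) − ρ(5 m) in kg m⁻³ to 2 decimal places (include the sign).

-0.43 kg m⁻³

ΔT = -0.8 K, ΔS = -0.73 psu (deep − shallow).
Δρ/ρ₀ = −(2.1 × 10⁻⁴)(-0.8) + (8.1 × 10⁻⁴)(-0.73) = -4.233 × 10⁻⁴.
Δρ = 1027 × (-4.233 × 10⁻⁴) = -0.43 kg m⁻³.
Negative Δρ: lighter below, statically unstable.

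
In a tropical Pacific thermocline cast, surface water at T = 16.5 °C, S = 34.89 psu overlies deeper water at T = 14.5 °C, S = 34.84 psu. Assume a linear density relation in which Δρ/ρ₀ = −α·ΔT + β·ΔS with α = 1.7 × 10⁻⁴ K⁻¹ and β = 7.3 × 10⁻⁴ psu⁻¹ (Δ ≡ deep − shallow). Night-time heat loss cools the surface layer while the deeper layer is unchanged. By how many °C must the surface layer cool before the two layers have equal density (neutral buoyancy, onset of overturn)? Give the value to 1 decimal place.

Neutral buoyancy requires Δρ = 0, i.e. −α(T_deep − T_surf′) + β(S_deep − S_surf) = 0.
T_surf′ = T_deep − (β/α)·ΔS = 14.5 − (7.3 × 10⁻⁴/1.7 × 10⁻⁴)·(-0.05) = 14.715 °C.
Cooling required: 16.5 − (14.715) = 1.785 °C.

1.8 °C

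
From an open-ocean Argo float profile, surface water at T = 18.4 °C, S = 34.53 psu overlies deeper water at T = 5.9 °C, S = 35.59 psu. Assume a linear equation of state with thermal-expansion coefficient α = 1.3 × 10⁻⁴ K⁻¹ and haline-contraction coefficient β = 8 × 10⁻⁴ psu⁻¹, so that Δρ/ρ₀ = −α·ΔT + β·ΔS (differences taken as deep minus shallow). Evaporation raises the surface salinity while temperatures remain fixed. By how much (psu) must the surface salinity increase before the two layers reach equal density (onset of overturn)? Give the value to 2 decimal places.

3.09 psu

Neutral buoyancy requires −α(T_deep − T_surf) + β(S_deep − S_surf′) = 0.
S_surf′ = S_deep − (α/β)·ΔT = 35.59 − (1.3 × 10⁻⁴/8 × 10⁻⁴)·(-12.5) = 37.6213 psu.
Increase required: 37.6213 − 34.53 = 3.0913 psu.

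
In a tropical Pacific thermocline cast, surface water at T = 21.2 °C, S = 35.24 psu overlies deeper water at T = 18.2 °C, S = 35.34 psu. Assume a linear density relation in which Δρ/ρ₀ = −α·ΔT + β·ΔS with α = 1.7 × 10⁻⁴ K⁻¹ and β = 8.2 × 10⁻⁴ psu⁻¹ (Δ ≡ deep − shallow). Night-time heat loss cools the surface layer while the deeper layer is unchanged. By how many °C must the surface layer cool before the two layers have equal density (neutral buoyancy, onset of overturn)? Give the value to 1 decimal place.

3.5 °C

Neutral buoyancy requires Δρ = 0, i.e. −α(T_deep − T_surf′) + β(S_deep − S_surf) = 0.
T_surf′ = T_deep − (β/α)·ΔS = 18.2 − (8.2 × 10⁻⁴/1.7 × 10⁻⁴)·(+0.10) = 17.718 °C.
Cooling required: 21.2 − (17.718) = 3.482 °C.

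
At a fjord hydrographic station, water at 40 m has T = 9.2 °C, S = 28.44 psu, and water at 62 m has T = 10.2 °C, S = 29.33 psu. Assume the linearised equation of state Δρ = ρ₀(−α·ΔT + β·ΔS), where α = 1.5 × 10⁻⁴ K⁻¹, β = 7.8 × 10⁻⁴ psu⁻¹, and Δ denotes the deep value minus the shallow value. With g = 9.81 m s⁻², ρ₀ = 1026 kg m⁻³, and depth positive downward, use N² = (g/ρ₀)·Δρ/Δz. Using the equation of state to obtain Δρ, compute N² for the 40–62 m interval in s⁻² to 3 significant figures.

ΔT = +1.0 K, ΔS = +0.89 psu (deep − shallow).
Δρ/ρ₀ = −αΔT + βΔS = -1.50 × 10⁻⁴ + 6.942 × 10⁻⁴ = 5.442 × 10⁻⁴, so Δρ ≈ 0.5583 kg m⁻³.
N² = (g/ρ₀)·Δρ/Δz = g·(Δρ/ρ₀)/Δz = 9.81 × 5.442 × 10⁻⁴ / 22 = 2.4266 × 10⁻⁴ s⁻² ≈ 2.43 × 10⁻⁴ s⁻².

2.43 × 10⁻⁴ s⁻²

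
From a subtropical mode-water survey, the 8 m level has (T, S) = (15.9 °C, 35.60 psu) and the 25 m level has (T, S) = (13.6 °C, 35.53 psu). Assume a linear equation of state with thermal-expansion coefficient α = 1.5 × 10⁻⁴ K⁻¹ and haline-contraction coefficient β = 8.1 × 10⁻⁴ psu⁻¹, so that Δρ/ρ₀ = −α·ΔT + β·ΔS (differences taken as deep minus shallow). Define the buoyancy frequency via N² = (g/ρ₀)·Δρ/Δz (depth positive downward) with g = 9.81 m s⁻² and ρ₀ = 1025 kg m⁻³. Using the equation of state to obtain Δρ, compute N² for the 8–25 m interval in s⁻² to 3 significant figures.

1.66 × 10⁻⁴ s⁻²

ΔT = -2.3 K, ΔS = -0.07 psu (deep − shallow).
Δρ/ρ₀ = −αΔT + βΔS = 3.45 × 10⁻⁴ − 5.67 × 10⁻⁵ = 2.883 × 10⁻⁴, so Δρ ≈ 0.2955 kg m⁻³.
N² = (g/ρ₀)·Δρ/Δz = g·(Δρ/ρ₀)/Δz = 9.81 × 2.883 × 10⁻⁴ / 17 = 1.6637 × 10⁻⁴ s⁻² ≈ 1.66 × 10⁻⁴ s⁻².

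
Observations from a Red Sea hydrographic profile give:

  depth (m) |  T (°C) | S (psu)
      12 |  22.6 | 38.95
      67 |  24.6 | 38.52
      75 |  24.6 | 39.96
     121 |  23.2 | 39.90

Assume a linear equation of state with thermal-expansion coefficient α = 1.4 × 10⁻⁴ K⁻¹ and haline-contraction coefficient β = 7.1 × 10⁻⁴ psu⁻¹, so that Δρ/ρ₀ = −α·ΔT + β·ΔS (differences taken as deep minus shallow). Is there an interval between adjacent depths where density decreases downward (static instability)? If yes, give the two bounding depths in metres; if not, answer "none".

12–67 m

Evaluate Δρ/ρ₀ = −αΔT + βΔS across each adjacent pair:
  12–67 m: −αΔT+βΔS = −(1.4 × 10⁻⁴)(+2.0)+(7.1 × 10⁻⁴)(-0.43) = -5.9 × 10⁻⁴ → UNSTABLE
  67–75 m: −αΔT+βΔS = −(1.4 × 10⁻⁴)(+0.0)+(7.1 × 10⁻⁴)(+1.44) = 1.0 × 10⁻³ → stable
  75–121 m: −αΔT+βΔS = −(1.4 × 10⁻⁴)(-1.4)+(7.1 × 10⁻⁴)(-0.06) = 1.5 × 10⁻⁴ → stable
The 12–67 m interval has Δρ < 0: lighter water underlies denser water.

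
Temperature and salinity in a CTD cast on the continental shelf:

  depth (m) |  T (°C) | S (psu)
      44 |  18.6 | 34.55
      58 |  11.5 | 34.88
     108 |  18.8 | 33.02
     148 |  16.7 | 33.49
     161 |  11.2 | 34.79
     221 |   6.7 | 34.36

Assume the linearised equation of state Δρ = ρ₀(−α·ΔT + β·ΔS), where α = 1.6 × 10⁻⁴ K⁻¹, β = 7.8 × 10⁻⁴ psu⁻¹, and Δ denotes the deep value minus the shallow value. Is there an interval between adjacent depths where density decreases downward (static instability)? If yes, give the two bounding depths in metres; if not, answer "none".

58–108 m

Evaluate Δρ/ρ₀ = −αΔT + βΔS across each adjacent pair:
  44–58 m: −αΔT+βΔS = −(1.6 × 10⁻⁴)(-7.1)+(7.8 × 10⁻⁴)(+0.33) = 1.4 × 10⁻³ → stable
  58–108 m: −αΔT+βΔS = −(1.6 × 10⁻⁴)(+7.3)+(7.8 × 10⁻⁴)(-1.86) = -2.6 × 10⁻³ → UNSTABLE
  108–148 m: −αΔT+βΔS = −(1.6 × 10⁻⁴)(-2.1)+(7.8 × 10⁻⁴)(+0.47) = 7.0 × 10⁻⁴ → stable
  148–161 m: −αΔT+βΔS = −(1.6 × 10⁻⁴)(-5.5)+(7.8 × 10⁻⁴)(+1.30) = 1.9 × 10⁻³ → stable
  161–221 m: −αΔT+βΔS = −(1.6 × 10⁻⁴)(-4.5)+(7.8 × 10⁻⁴)(-0.43) = 3.8 × 10⁻⁴ → stable
The 58–108 m interval has Δρ < 0: lighter water underlies denser water.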